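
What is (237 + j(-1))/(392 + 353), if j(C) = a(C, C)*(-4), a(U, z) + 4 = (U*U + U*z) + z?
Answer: 249/745 ≈ 0.33423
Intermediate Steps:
a(U, z) = -4 + z + U² + U*z (a(U, z) = -4 + ((U*U + U*z) + z) = -4 + ((U² + U*z) + z) = -4 + (z + U² + U*z) = -4 + z + U² + U*z)
j(C) = 16 - 8*C² - 4*C (j(C) = (-4 + C + C² + C*C)*(-4) = (-4 + C + C² + C²)*(-4) = (-4 + C + 2*C²)*(-4) = 16 - 8*C² - 4*C)
(237 + j(-1))/(392 + 353) = (237 + (16 - 8*(-1)² - 4*(-1)))/(392 + 353) = (237 + (16 - 8*1 + 4))/745 = (237 + (16 - 8 + 4))*(1/745) = (237 + 12)*(1/745) = 249*(1/745) = 249/745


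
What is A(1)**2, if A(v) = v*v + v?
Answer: 4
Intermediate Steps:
A(v) = v + v**2 (A(v) = v**2 + v = v + v**2)
A(1)**2 = (1*(1 + 1))**2 = (1*2)**2 = 2**2 = 4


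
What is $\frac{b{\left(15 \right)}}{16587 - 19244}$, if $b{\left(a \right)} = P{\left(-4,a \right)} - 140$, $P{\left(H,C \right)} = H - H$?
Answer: $\frac{140}{2657} \approx 0.052691$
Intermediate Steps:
$P{\left(H,C \right)} = 0$
$b{\left(a \right)} = -140$ ($b{\left(a \right)} = 0 - 140 = -140$)
$\frac{b{\left(15 \right)}}{16587 - 19244} = - \frac{140}{16587 - 19244} = - \frac{140}{-2657} = \left(-140\right) \left(- \frac{1}{2657}\right) = \frac{140}{2657}$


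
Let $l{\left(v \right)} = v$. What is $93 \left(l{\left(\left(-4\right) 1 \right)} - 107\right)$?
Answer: $-10323$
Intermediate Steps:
$93 \left(l{\left(\left(-4\right) 1 \right)} - 107\right) = 93 \left(\left(-4\right) 1 - 107\right) = 93 \left(-4 - 107\right) = 93 \left(-111\right) = -10323$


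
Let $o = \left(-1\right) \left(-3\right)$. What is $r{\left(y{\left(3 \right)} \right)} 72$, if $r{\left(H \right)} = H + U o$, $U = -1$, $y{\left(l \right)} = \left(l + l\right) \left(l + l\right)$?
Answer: $2376$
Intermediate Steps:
$y{\left(l \right)} = 4 l^{2}$ ($y{\left(l \right)} = 2 l 2 l = 4 l^{2}$)
$o = 3$
$r{\left(H \right)} = -3 + H$ ($r{\left(H \right)} = H - 3 = -3 + H$)
$r{\left(y{\left(3 \right)} \right)} 72 = \left(-3 + 4 \cdot 3^{2}\right) 72 = \left(-3 + 4 \cdot 9\right) 72 = \left(-3 + 36\right) 72 = 33 \cdot 72 = 2376$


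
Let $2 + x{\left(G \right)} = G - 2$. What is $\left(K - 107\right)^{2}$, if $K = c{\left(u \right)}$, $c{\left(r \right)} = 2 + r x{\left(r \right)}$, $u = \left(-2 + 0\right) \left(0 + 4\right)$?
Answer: $81$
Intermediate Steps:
$x{\left(G \right)} = -4 + G$ ($x{\left(G \right)} = -2 + \left(G - 2\right) = -2 + \left(-2 + G\right) = -4 + G$)
$u = -8$ ($u = \left(-2\right) 4 = -8$)
$c{\left(r \right)} = 2 + r \left(-4 + r\right)$
$K = 98$ ($K = 2 - 8 \left(-4 - 8\right) = 2 - -96 = 2 + 96 = 98$)
$\left(K - 107\right)^{2} = \left(98 - 107\right)^{2} = \left(-9\right)^{2} = 81$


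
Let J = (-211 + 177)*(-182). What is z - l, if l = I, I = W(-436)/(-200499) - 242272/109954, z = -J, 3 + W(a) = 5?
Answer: -5245000467962/847910271 ≈ -6185.8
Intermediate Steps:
W(a) = 2 (W(a) = -3 + 5 = 2)
J = 6188 (J = -34*(-182) = 6188)
z = -6188 (z = -1*6188 = -6188)
I = -1868288986/847910271 (I = 2/(-200499) - 242272/109954 = 2*(-1/200499) - 242272*1/109954 = -2/200499 - 121136/54977 = -1868288986/847910271 ≈ -2.2034)
l = -1868288986/847910271 ≈ -2.2034
z - l = -6188 - 1*(-1868288986/847910271) = -6188 + 1868288986/847910271 = -5245000467962/847910271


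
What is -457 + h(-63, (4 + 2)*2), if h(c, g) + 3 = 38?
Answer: -422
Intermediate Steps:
h(c, g) = 35 (h(c, g) = -3 + 38 = 35)
-457 + h(-63, (4 + 2)*2) = -457 + 35 = -422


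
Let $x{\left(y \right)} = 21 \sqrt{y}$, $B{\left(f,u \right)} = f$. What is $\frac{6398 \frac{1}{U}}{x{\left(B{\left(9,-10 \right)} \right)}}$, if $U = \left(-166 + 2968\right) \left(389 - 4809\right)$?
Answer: $- \frac{457}{55731780} \approx -8.2 \cdot 10^{-6}$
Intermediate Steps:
$U = -12384840$ ($U = 2802 \left(-4420\right) = -12384840$)
$\frac{6398 \frac{1}{U}}{x{\left(B{\left(9,-10 \right)} \right)}} = \frac{6398 \frac{1}{-12384840}}{21 \sqrt{9}} = \frac{6398 \left(- \frac{1}{12384840}\right)}{21 \cdot 3} = - \frac{3199}{6192420 \cdot 63} = \left(- \frac{3199}{6192420}\right) \frac{1}{63} = - \frac{457}{55731780}$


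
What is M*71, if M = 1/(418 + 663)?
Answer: 71/1081 ≈ 0.065680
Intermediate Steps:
M = 1/1081 ≈ 0.00092507
M*71 = (1/1081)*71 = 71/1081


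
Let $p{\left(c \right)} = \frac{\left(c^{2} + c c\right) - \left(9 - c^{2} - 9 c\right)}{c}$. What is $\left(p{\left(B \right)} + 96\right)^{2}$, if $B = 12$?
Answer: $\frac{314721}{16} \approx 19670.0$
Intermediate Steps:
$p{\left(c \right)} = \frac{-9 + 3 c^{2} + 9 c}{c}$ ($p{\left(c \right)} = \frac{\left(c^{2} + c^{2}\right) + \left(-9 + c^{2} + 9 c\right)}{c} = \frac{2 c^{2} + \left(-9 + c^{2} + 9 c\right)}{c} = \frac{-9 + 3 c^{2} + 9 c}{c}$)
$\left(p{\left(B \right)} + 96\right)^{2} = \left(\left(9 - \frac{9}{12} + 3 \cdot 12\right) + 96\right)^{2} = \left(\left(9 - \frac{3}{4} + 36\right) + 96\right)^{2} = \left(\frac{177}{4} + 96\right)^{2} = \left(\frac{561}{4}\right)^{2} = \frac{314721}{16}$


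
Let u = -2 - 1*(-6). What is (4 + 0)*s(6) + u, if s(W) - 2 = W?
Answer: 36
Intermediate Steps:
s(W) = 2 + W
u = 4 (u = -2 + 6 = 4)
(4 + 0)*s(6) + u = (4 + 0)*(2 + 6) + 4 = 4*8 + 4 = 32 + 4 = 36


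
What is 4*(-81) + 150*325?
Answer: 48426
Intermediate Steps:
4*(-81) + 150*325 = -324 + 48750 = 48426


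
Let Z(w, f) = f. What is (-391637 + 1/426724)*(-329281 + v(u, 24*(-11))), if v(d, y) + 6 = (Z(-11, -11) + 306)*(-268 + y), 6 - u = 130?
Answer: 81258697338813449/426724 ≈ 1.9042e+11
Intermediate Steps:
u = -124 (u = 6 - 1*130 = 6 - 130 = -124)
v(d, y) = -79066 + 295*y (v(d, y) = -6 + (-11 + 306)*(-268 + y) = -6 + 295*(-268 + y) = -6 + (-79060 + 295*y) = -79066 + 295*y)
(-391637 + 1/426724)*(-329281 + v(u, 24*(-11))) = (-391637 + 1/426724)*(-329281 + (-79066 + 295*(24*(-11)))) = (-391637 + 1/426724)*(-329281 + (-79066 + 295*(-264))) = -167120907187*(-329281 + (-79066 - 77880))/426724 = -167120907187*(-329281 - 156946)/426724 = -167120907187/426724*(-486227) = 81258697338813449/426724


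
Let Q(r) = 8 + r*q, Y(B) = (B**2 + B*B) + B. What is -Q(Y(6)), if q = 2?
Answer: -164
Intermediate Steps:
Y(B) = B + 2*B**2 (Y(B) = (B**2 + B**2) + B = 2*B**2 + B = B + 2*B**2)
Q(r) = 8 + 2*r (Q(r) = 8 + r*2 = 8 + 2*r)
-Q(Y(6)) = -(8 + 2*(6*(1 + 2*6))) = -(8 + 2*(6*(1 + 12))) = -(8 + 2*(6*13)) = -(8 + 2*78) = -(8 + 156) = -1*164 = -164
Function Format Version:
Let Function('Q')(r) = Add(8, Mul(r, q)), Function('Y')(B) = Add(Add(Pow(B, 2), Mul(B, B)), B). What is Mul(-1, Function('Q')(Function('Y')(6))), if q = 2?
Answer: -164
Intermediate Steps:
Function('Y')(B) = Add(B, Mul(2, Pow(B, 2))) (Function('Y')(B) = Add(Add(Pow(B, 2), Pow(B, 2)), B) = Add(Mul(2, Pow(B, 2)), B) = Add(B, Mul(2, Pow(B, 2))))
Function('Q')(r) = Add(8, Mul(2, r)) (Function('Q')(r) = Add(8, Mul(r, 2)) = Add(8, Mul(2, r)))
Mul(-1, Function('Q')(Function('Y')(6))) = Mul(-1, Add(8, Mul(2, Mul(6, Add(1, Mul(2, 6)))))) = Mul(-1, Add(8, Mul(2, Mul(6, Add(1, 12))))) = Mul(-1, Add(8, Mul(2, Mul(6, 13)))) = Mul(-1, Add(8, Mul(2, 78))) = Mul(-1, Add(8, 156)) = Mul(-1, 164) = -164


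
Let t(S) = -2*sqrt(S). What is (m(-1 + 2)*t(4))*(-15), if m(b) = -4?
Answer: -240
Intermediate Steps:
(m(-1 + 2)*t(4))*(-15) = -(-8)*sqrt(4)*(-15) = -(-8)*2*(-15) = -4*(-4)*(-15) = 16*(-15) = -240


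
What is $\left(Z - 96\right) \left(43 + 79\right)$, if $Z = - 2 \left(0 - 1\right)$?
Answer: $-11468$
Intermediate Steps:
$Z = 2$ ($Z = \left(-2\right) \left(-1\right) = 2$)
$\left(Z - 96\right) \left(43 + 79\right) = \left(2 - 96\right) \left(43 + 79\right) = \left(-94\right) 122 = -11468$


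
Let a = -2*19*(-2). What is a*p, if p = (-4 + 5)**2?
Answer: 76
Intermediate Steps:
a = 76 (a = -38*(-2) = 76)
p = 1 (p = 1**2 = 1)
a*p = 76*1 = 76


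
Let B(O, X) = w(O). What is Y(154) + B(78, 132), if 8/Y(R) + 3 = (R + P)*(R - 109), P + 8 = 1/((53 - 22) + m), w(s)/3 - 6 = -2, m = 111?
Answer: 11191844/932559 ≈ 12.001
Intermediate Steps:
w(s) = 12 (w(s) = 18 + 3*(-2) = 18 - 6 = 12)
P = -1135/142 (P = -8 + 1/((53 - 22) + 111) = -8 + 1/(31 + 111) = -8 + 1/142 = -1135/142 ≈ -7.9930)
B(O, X) = 12
Y(R) = 8/(-3 + (-109 + R)*(-1135/142 + R)) (Y(R) = 8/(-3 + (R - 1135/142)*(R - 109)) = 8/(-3 + (-1135/142 + R)*(-109 + R)) = 8/(-3 + (-109 + R)*(-1135/142 + R)))
Y(154) + B(78, 132) = 1136/(123289 - 16613*154 + 142*154**2) + 12 = 1136/(123289 - 2558402 + 142*23716) + 12 = 1136/(123289 - 2558402 + 3367672) + 12 = 1136/932559 + 12 = 11191844/932559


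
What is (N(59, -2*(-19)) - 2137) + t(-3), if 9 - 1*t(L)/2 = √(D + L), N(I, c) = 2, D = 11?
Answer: -2117 - 4*√2 ≈ -2122.7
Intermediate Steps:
t(L) = 18 - 2*√(11 + L)
(N(59, -2*(-19)) - 2137) + t(-3) = (2 - 2137) + (18 - 2*√(11 - 3)) = -2135 + (18 - 4*√2) = -2117 - 4*√2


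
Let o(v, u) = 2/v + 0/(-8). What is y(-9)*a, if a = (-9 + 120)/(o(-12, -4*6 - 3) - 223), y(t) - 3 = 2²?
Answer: -4662/1339 ≈ -3.4817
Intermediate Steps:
o(v, u) = 2/v (o(v, u) = 2/v + 0*(-⅛) = 2/v + 0 = 2/v)
y(t) = 7 (y(t) = 3 + 2² = 3 + 4 = 7)
a = -666/1339 (a = (-9 + 120)/(2/(-12) - 223) = 111/(2*(-1/12) - 223) = 111/(-⅙ - 223) = 111/(-1339/6) = 111*(-6/1339) = -666/1339 ≈ -0.49739)
y(-9)*a = 7*(-666/1339) = -4662/1339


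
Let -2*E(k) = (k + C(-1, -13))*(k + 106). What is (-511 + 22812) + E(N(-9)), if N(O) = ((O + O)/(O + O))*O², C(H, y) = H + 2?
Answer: 14634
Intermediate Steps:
C(H, y) = 2 + H
N(O) = O² (N(O) = ((2*O)/((2*O)))*O² = ((2*O)*(1/(2*O)))*O² = 1*O² = O²)
E(k) = -(1 + k)*(106 + k)/2 (E(k) = -(k + (2 - 1))*(k + 106)/2 = -(k + 1)*(106 + k)/2 = -(1 + k)*(106 + k)/2)
(-511 + 22812) + E(N(-9)) = (-511 + 22812) + (-53 - 107/2*(-9)² - ((-9)²)²/2) = 22301 + (-53 - 107/2*81 - ½*81²) = 22301 + (-53 - 8667/2 - ½*6561) = 22301 + (-53 - 8667/2 - 6561/2) = 22301 - 7667 = 14634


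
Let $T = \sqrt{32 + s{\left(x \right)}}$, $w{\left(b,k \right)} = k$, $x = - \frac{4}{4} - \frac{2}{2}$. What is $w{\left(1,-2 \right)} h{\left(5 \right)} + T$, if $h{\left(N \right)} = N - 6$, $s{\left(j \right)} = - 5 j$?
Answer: $2 + \sqrt{42} \approx 8.4807$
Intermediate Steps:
$x = -2$ ($x = \left(-4\right) \frac{1}{4} - 1 = -1 - 1 = -2$)
$T = \sqrt{42}$ ($T = \sqrt{32 - -10} = \sqrt{32 + 10} = \sqrt{42} \approx 6.4807$)
$h{\left(N \right)} = -6 + N$ ($h{\left(N \right)} = N - 6 = -6 + N$)
$w{\left(1,-2 \right)} h{\left(5 \right)} + T = - 2 \left(-6 + 5\right) + \sqrt{42} = \left(-2\right) \left(-1\right) + \sqrt{42} = 2 + \sqrt{42}$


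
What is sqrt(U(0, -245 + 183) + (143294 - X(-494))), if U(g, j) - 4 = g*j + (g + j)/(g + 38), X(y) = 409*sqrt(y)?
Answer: sqrt(51729989 - 147649*I*sqrt(494))/19 ≈ 378.74 - 12.001*I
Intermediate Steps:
U(g, j) = 4 + g*j + (g + j)/(38 + g) (U(g, j) = 4 + (g*j + (g + j)/(g + 38)) = 4 + (g*j + (g + j)/(38 + g)) = 4 + g*j + (g + j)/(38 + g))
sqrt(U(0, -245 + 183) + (143294 - X(-494))) = sqrt((152 + (-245 + 183) + 5*0 + (-245 + 183)*0**2 + 38*0*(-245 + 183))/(38 + 0) + (143294 - 409*sqrt(-494))) = sqrt((152 - 62 + 0 - 62*0 + 38*0*(-62))/38 + (143294 - 409*I*sqrt(494))) = sqrt((152 - 62 + 0 + 0 + 0)/38 + (143294 - 409*I*sqrt(494))) = sqrt((1/38)*90 + (143294 - 409*I*sqrt(494))) = sqrt(45/19 + (143294 - 409*I*sqrt(494))) = sqrt(2722631/19 - 409*I*sqrt(494))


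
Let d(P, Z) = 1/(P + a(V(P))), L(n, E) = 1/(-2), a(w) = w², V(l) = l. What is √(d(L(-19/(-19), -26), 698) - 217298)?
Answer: I*√217302 ≈ 466.16*I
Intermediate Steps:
L(n, E) = -½
d(P, Z) = 1/(P + P²)
√(d(L(-19/(-19), -26), 698) - 217298) = √(1/((-½)*(1 - ½)) - 217298) = √(-2/½ - 217298) = √(-2*2 - 217298) = √(-4 - 217298) = √(-217302) = I*√217302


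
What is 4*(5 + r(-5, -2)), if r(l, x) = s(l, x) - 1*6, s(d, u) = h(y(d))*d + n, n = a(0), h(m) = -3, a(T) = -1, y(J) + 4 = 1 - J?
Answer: 52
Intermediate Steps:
y(J) = -3 - J (y(J) = -4 + (1 - J) = -3 - J)
n = -1
s(d, u) = -1 - 3*d (s(d, u) = -3*d - 1 = -1 - 3*d)
r(l, x) = -7 - 3*l (r(l, x) = (-1 - 3*l) - 1*6 = (-1 - 3*l) - 6 = -7 - 3*l)
4*(5 + r(-5, -2)) = 4*(5 + (-7 - 3*(-5))) = 4*(5 + (-7 + 15)) = 4*(5 + 8) = 4*13 = 52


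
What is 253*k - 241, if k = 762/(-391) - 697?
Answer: -3010276/17 ≈ -1.7708e+5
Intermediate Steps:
k = -273289/391 (k = 762*(-1/391) - 697 = -762/391 - 697 = -273289/391 ≈ -698.95)
253*k - 241 = 253*(-273289/391) - 241 = -3006179/17 - 241 = -3010276/17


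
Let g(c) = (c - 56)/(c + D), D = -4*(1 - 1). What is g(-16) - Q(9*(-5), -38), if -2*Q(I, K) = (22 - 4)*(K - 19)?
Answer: -1017/2 ≈ -508.50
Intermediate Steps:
Q(I, K) = 171 - 9*K (Q(I, K) = -(22 - 4)*(K - 19)/2 = -9*(-19 + K) = -(-342 + 18*K)/2 = 171 - 9*K)
D = 0 (D = -4*0 = 0)
g(c) = (-56 + c)/c (g(c) = (c - 56)/(c + 0) = (-56 + c)/c)
g(-16) - Q(9*(-5), -38) = (-56 - 16)/(-16) - (171 - 9*(-38)) = -1/16*(-72) - (171 + 342) = 9/2 - 1*513 = 9/2 - 513 = -1017/2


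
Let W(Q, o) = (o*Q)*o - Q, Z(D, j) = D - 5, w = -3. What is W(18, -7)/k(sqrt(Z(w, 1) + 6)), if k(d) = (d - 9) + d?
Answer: -7776/89 - 1728*I*sqrt(2)/89 ≈ -87.371 - 27.458*I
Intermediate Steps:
Z(D, j) = -5 + D
k(d) = -9 + 2*d (k(d) = (-9 + d) + d = -9 + 2*d)
W(Q, o) = -Q + Q*o**2 (W(Q, o) = (Q*o)*o - Q = Q*o**2 - Q = -Q + Q*o**2)
W(18, -7)/k(sqrt(Z(w, 1) + 6)) = (18*(-1 + (-7)**2))/(-9 + 2*sqrt((-5 - 3) + 6)) = (18*(-1 + 49))/(-9 + 2*sqrt(-8 + 6)) = (18*48)/(-9 + 2*sqrt(-2)) = 864/(-9 + 2*(I*sqrt(2))) = 864/(-9 + 2*I*sqrt(2))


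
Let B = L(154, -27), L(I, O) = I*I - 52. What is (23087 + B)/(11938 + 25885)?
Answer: 46751/37823 ≈ 1.2360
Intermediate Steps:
L(I, O) = -52 + I² (L(I, O) = I² - 52 = -52 + I²)
B = 23664 (B = -52 + 154² = -52 + 23716 = 23664)
(23087 + B)/(11938 + 25885) = (23087 + 23664)/(11938 + 25885) = 46751/37823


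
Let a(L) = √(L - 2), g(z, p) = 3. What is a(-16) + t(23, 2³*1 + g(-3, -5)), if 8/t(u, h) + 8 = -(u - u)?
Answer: -1 + 3*I*√2 ≈ -1.0 + 4.2426*I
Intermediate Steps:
t(u, h) = -1 (t(u, h) = 8/(-8 - (u - u)) = 8/(-8 - 1*0) = 8/(-8 + 0) = 8/(-8) = 8*(-⅛) = -1)
a(L) = √(-2 + L)
a(-16) + t(23, 2³*1 + g(-3, -5)) = √(-2 - 16) - 1 = √(-18) - 1 = 3*I*√2 - 1 = -1 + 3*I*√2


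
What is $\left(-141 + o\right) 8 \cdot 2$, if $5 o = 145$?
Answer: $-1792$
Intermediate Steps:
$o = 29$ ($o = \frac{1}{5} \cdot 145 = 29$)
$\left(-141 + o\right) 8 \cdot 2 = \left(-141 + 29\right) 8 \cdot 2 = \left(-112\right) 16 = -1792$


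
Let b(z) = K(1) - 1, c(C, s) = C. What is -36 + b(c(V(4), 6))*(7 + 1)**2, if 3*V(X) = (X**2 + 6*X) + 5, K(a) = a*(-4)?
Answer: -356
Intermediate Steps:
K(a) = -4*a
V(X) = 5/3 + 2*X + X**2/3 (V(X) = ((X**2 + 6*X) + 5)/3 = (5 + X**2 + 6*X)/3 = 5/3 + 2*X + X**2/3)
b(z) = -5 (b(z) = -4*1 - 1 = -4 - 1 = -5)
-36 + b(c(V(4), 6))*(7 + 1)**2 = -36 - 5*(7 + 1)**2 = -36 - 5*8**2 = -36 - 5*64 = -36 - 320 = -356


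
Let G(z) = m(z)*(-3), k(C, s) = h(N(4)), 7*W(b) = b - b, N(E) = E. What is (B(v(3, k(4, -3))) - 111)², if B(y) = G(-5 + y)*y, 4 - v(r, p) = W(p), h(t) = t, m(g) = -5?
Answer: 2601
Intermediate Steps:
W(b) = 0 (W(b) = (b - b)/7 = (⅐)*0 = 0)
k(C, s) = 4
G(z) = 15 (G(z) = -5*(-3) = 15)
v(r, p) = 4 (v(r, p) = 4 - 1*0 = 4 + 0 = 4)
B(y) = 15*y
(B(v(3, k(4, -3))) - 111)² = (15*4 - 111)² = (60 - 111)² = (-51)² = 2601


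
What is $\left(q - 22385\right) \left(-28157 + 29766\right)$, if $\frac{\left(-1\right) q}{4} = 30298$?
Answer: $-231015393$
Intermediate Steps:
$q = -121192$ ($q = \left(-4\right) 30298 = -121192$)
$\left(q - 22385\right) \left(-28157 + 29766\right) = \left(-121192 - 22385\right) \left(-28157 + 29766\right) = \left(-143577\right) 1609 = -231015393$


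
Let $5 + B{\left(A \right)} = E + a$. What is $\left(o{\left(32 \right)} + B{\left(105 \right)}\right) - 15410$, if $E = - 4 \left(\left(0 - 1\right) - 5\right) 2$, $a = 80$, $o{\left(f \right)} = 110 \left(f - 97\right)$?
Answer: $-22437$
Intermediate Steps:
$o{\left(f \right)} = -10670 + 110 f$ ($o{\left(f \right)} = 110 \left(-97 + f\right) = -10670 + 110 f$)
$E = 48$ ($E = - 4 \left(-1 - 5\right) 2 = \left(-4\right) \left(-6\right) 2 = 24 \cdot 2 = 48$)
$B{\left(A \right)} = 123$ ($B{\left(A \right)} = -5 + \left(48 + 80\right) = -5 + 128 = 123$)
$\left(o{\left(32 \right)} + B{\left(105 \right)}\right) - 15410 = \left(\left(-10670 + 110 \cdot 32\right) + 123\right) - 15410 = \left(\left(-10670 + 3520\right) + 123\right) - 15410 = \left(-7150 + 123\right) - 15410 = -7027 - 15410 = -22437$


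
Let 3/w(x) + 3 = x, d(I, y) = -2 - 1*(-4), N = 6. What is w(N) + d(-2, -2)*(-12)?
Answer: -23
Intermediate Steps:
d(I, y) = 2 (d(I, y) = -2 + 4 = 2)
w(x) = 3/(-3 + x)
w(N) + d(-2, -2)*(-12) = 3/(-3 + 6) + 2*(-12) = 3/3 - 24 = 3*(1/3) - 24 = 1 - 24 = -23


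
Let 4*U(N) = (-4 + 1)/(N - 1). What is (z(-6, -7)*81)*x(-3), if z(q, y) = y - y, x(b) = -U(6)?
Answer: 0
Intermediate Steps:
U(N) = -3/(4*(-1 + N)) (U(N) = ((-4 + 1)/(N - 1))/4 = (-3/(-1 + N))/4 = -3/(4*(-1 + N)))
x(b) = 3/20 (x(b) = -(-3)/(-4 + 4*6) = -(-3)/(-4 + 24) = -(-3)/20 = -1*(-3/20) = 3/20)
z(q, y) = 0
(z(-6, -7)*81)*x(-3) = (0*81)*(3/20) = 0*(3/20) = 0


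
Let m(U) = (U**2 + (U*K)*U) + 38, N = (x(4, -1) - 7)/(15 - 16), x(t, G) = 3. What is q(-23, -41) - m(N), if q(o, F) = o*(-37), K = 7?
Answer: 685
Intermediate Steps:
N = 4 (N = (3 - 7)/(15 - 16) = -4/(-1) = -4*(-1) = 4)
m(U) = 38 + 8*U**2 (m(U) = (U**2 + (U*7)*U) + 38 = (U**2 + (7*U)*U) + 38 = (U**2 + 7*U**2) + 38 = 8*U**2 + 38 = 38 + 8*U**2)
q(o, F) = -37*o
q(-23, -41) - m(N) = -37*(-23) - (38 + 8*4**2) = 851 - (38 + 8*16) = 851 - (38 + 128) = 851 - 1*166 = 851 - 166 = 685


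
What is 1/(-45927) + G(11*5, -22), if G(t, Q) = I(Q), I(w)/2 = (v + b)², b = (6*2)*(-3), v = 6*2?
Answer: 52907903/45927 ≈ 1152.0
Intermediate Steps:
v = 12
b = -36 (b = 12*(-3) = -36)
I(w) = 1152 (I(w) = 2*(12 - 36)² = 2*(-24)² = 2*576 = 1152)
G(t, Q) = 1152
1/(-45927) + G(11*5, -22) = 1/(-45927) + 1152 = -1/45927 + 1152 = 52907903/45927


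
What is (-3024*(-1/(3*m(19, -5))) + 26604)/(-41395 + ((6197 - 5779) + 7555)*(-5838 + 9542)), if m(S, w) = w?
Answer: 14668/16383665 ≈ 0.00089528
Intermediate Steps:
(-3024*(-1/(3*m(19, -5))) + 26604)/(-41395 + ((6197 - 5779) + 7555)*(-5838 + 9542)) = (-3024/((-5*(-3))) + 26604)/(-41395 + ((6197 - 5779) + 7555)*(-5838 + 9542)) = (-3024/15 + 26604)/(-41395 + (418 + 7555)*3704) = (-3024*1/15 + 26604)/(-41395 + 7973*3704) = (-1008/5 + 26604)/(-41395 + 29531992) = (132012/5)/29490597 = (132012/5)*(1/29490597) = 14668/16383665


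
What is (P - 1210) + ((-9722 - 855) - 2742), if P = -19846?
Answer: -34375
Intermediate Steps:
(P - 1210) + ((-9722 - 855) - 2742) = (-19846 - 1210) + ((-9722 - 855) - 2742) = -21056 + (-10577 - 2742) = -21056 - 13319 = -34375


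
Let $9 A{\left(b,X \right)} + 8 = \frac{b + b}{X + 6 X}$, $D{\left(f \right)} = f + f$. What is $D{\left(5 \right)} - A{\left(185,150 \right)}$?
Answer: $\frac{10253}{945} \approx 10.85$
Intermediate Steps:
$D{\left(f \right)} = 2 f$
$A{\left(b,X \right)} = - \frac{8}{9} + \frac{2 b}{63 X}$ ($A{\left(b,X \right)} = - \frac{8}{9} + \frac{\left(b + b\right) \frac{1}{X + 6 X}}{9} = - \frac{8}{9} + \frac{2 b \frac{1}{7 X}}{9} = - \frac{8}{9} + \frac{\frac{2}{7} b \frac{1}{X}}{9} = - \frac{8}{9} + \frac{2 b}{63 X}$)
$D{\left(5 \right)} - A{\left(185,150 \right)} = 2 \cdot 5 - \frac{2 \left(185 - 4200\right)}{63 \cdot 150} = 10 - \frac{2}{63} \cdot \frac{1}{150} \left(185 - 4200\right) = 10 - \frac{2}{63} \cdot \frac{1}{150} \left(-4015\right) = 10 - - \frac{803}{945} = 10 + \frac{803}{945} = \frac{10253}{945}$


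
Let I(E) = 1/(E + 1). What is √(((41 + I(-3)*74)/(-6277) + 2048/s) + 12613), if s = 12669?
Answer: √79765091823089763057/79523313 ≈ 112.31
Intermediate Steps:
I(E) = 1/(1 + E)
√(((41 + I(-3)*74)/(-6277) + 2048/s) + 12613) = √(((41 + 74/(1 - 3))/(-6277) + 2048/12669) + 12613) = √(((41 + 74/(-2))*(-1/6277) + 2048*(1/12669)) + 12613) = √(((41 - ½*74)*(-1/6277) + 2048/12669) + 12613) = √(((41 - 37)*(-1/6277) + 2048/12669) + 12613) = √((4*(-1/6277) + 2048/12669) + 12613) = √((-4/6277 + 2048/12669) + 12613) = √(12804620/79523313 + 12613) = √(1003040351489/79523313) = √79765091823089763057/79523313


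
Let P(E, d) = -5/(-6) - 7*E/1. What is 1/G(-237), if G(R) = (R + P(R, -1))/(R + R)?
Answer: -2844/8537 ≈ -0.33314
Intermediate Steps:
P(E, d) = ⅚ - 7*E (P(E, d) = -5*(-⅙) - 7*E*1 = ⅚ - 7*E)
G(R) = (⅚ - 6*R)/(2*R) (G(R) = (R + (⅚ - 7*R))/(R + R) = (⅚ - 6*R)/((2*R)) = (⅚ - 6*R)*(1/(2*R)) = (⅚ - 6*R)/(2*R))
1/G(-237) = 1/(-3 + (5/12)/(-237)) = 1/(-3 + (5/12)*(-1/237)) = 1/(-3 - 5/2844) = 1/(-8537/2844) = -2844/8537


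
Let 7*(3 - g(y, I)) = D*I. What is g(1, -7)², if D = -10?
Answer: 49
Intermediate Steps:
g(y, I) = 3 + 10*I/7 (g(y, I) = 3 - (-10)*I/7 = 3 + 10*I/7)
g(1, -7)² = (3 + (10/7)*(-7))² = (3 - 10)² = (-7)² = 49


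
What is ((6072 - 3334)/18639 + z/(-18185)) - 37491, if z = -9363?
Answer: -12707358203078/338950215 ≈ -37490.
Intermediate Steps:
((6072 - 3334)/18639 + z/(-18185)) - 37491 = ((6072 - 3334)/18639 - 9363/(-18185)) - 37491 = (2738*(1/18639) - 9363*(-1/18185)) - 37491 = (2738/18639 + 9363/18185) - 37491 = 224307487/338950215 - 37491 = -12707358203078/338950215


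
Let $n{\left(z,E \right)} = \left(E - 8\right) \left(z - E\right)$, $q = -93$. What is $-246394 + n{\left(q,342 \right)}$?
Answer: $-391684$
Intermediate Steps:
$n{\left(z,E \right)} = \left(-8 + E\right) \left(z - E\right)$
$-246394 + n{\left(q,342 \right)} = -246394 + \left(- 342^{2} - -744 + 8 \cdot 342 + 342 \left(-93\right)\right) = -246394 + \left(\left(-1\right) 116964 + 744 + 2736 - 31806\right) = -246394 + \left(-116964 + 744 + 2736 - 31806\right) = -246394 - 145290 = -391684$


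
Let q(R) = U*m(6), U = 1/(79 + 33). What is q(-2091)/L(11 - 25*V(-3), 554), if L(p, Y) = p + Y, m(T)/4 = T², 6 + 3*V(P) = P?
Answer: 9/4480 ≈ 0.0020089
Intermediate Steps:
V(P) = -2 + P/3
U = 1/112 ≈ 0.0089286
m(T) = 4*T²
q(R) = 9/7 (q(R) = (4*6²)/112 = (4*36)/112 = (1/112)*144 = 9/7)
L(p, Y) = Y + p
q(-2091)/L(11 - 25*V(-3), 554) = 9/(7*(554 + (11 - 25*(-2 + (⅓)*(-3))))) = 9/(7*(554 + (11 - 25*(-2 - 1)))) = 9/(7*(554 + (11 - 25*(-3)))) = 9/(7*(554 + (11 + 75))) = 9/(7*(554 + 86)) = (9/7)/640 = (9/7)*(1/640) = 9/4480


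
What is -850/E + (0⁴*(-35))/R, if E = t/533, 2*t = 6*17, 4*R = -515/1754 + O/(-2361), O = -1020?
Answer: -26650/3 ≈ -8883.3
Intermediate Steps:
R = 191055/5521592 (R = (-515/1754 - 1020/(-2361))/4 = (-515*1/1754 - 1020*(-1/2361))/4 = (-515/1754 + 340/787)/4 = (¼)*(191055/1380398) = 191055/5521592 ≈ 0.034601)
t = 51 (t = (6*17)/2 = (½)*102 = 51)
E = 51/533 ≈ 0.095685
-850/E + (0⁴*(-35))/R = -850/51/533 + (0⁴*(-35))/(191055/5521592) = -850*533/51 + (0*(-35))*(5521592/191055) = -26650/3 + 0*(5521592/191055) = -26650/3 + 0 = -26650/3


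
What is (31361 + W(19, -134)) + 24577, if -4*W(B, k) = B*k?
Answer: 113149/2 ≈ 56575.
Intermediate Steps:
W(B, k) = -B*k/4
(31361 + W(19, -134)) + 24577 = (31361 - ¼*19*(-134)) + 24577 = (31361 + 1273/2) + 24577 = 63995/2 + 24577 = 113149/2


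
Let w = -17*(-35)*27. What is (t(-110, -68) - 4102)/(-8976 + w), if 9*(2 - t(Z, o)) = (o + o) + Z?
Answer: -12218/21267 ≈ -0.57450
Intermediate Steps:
t(Z, o) = 2 - 2*o/9 - Z/9 (t(Z, o) = 2 - ((o + o) + Z)/9 = 2 - (2*o + Z)/9 = 2 - (Z + 2*o)/9 = 2 + (-2*o/9 - Z/9) = 2 - 2*o/9 - Z/9)
w = 16065 (w = 595*27 = 16065)
(t(-110, -68) - 4102)/(-8976 + w) = ((2 - 2/9*(-68) - 1/9*(-110)) - 4102)/(-8976 + 16065) = ((2 + 136/9 + 110/9) - 4102)/7089 = (88/3 - 4102)*(1/7089) = -12218/3*1/7089 = -12218/21267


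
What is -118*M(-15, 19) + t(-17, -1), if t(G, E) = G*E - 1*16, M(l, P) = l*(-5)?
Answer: -8849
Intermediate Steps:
M(l, P) = -5*l
t(G, E) = -16 + E*G (t(G, E) = E*G - 16 = -16 + E*G)
-118*M(-15, 19) + t(-17, -1) = -(-590)*(-15) + (-16 - 1*(-17)) = -118*75 + (-16 + 17) = -8850 + 1 = -8849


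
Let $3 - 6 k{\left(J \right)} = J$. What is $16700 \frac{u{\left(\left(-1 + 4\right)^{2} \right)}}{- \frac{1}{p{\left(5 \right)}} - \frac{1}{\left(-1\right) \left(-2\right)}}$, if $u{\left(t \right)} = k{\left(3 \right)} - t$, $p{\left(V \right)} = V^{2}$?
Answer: $\frac{835000}{3} \approx 2.7833 \cdot 10^{5}$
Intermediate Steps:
$k{\left(J \right)} = \frac{1}{2} - \frac{J}{6}$
$u{\left(t \right)} = - t$ ($u{\left(t \right)} = \left(\frac{1}{2} - \frac{1}{2}\right) - t = 0 - t = - t$)
$16700 \frac{u{\left(\left(-1 + 4\right)^{2} \right)}}{- \frac{1}{p{\left(5 \right)}} - \frac{1}{\left(-1\right) \left(-2\right)}} = 16700 \frac{\left(-1\right) \left(-1 + 4\right)^{2}}{- \frac{1}{5^{2}} - \frac{1}{\left(-1\right) \left(-2\right)}} = 16700 \frac{\left(-1\right) 3^{2}}{- \frac{1}{25} - \frac{1}{2}} = 16700 \frac{\left(-1\right) 9}{\left(-1\right) \frac{1}{25} - \frac{1}{2}} = 16700 \left(- \frac{9}{- \frac{1}{25} - \frac{1}{2}}\right) = 16700 \left(- \frac{9}{- \frac{27}{50}}\right) = 16700 \left(\left(-9\right) \left(- \frac{50}{27}\right)\right) = 16700 \cdot \frac{50}{3} = \frac{835000}{3}$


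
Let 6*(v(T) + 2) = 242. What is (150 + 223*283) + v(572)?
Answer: 189892/3 ≈ 63297.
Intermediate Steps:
v(T) = 115/3 (v(T) = -2 + (⅙)*242 = -2 + 121/3 = 115/3)
(150 + 223*283) + v(572) = (150 + 223*283) + 115/3 = (150 + 63109) + 115/3 = 63259 + 115/3 = 189892/3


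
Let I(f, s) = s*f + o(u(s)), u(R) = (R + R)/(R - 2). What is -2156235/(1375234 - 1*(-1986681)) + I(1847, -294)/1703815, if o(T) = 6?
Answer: -1099877144901/1145616241145 ≈ -0.96007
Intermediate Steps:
u(R) = 2*R/(-2 + R) (u(R) = (2*R)/(-2 + R) = 2*R/(-2 + R))
I(f, s) = 6 + f*s (I(f, s) = s*f + 6 = f*s + 6 = 6 + f*s)
-2156235/(1375234 - 1*(-1986681)) + I(1847, -294)/1703815 = -2156235/(1375234 - 1*(-1986681)) + (6 + 1847*(-294))/1703815 = -2156235/(1375234 + 1986681) + (6 - 543018)*(1/1703815) = -2156235/3361915 - 543012*1/1703815 = -2156235*1/3361915 - 543012/1703815 = -431247/672383 - 543012/1703815 = -1099877144901/1145616241145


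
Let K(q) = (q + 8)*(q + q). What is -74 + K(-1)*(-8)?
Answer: 38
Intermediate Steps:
K(q) = 2*q*(8 + q) (K(q) = (8 + q)*(2*q) = 2*q*(8 + q))
-74 + K(-1)*(-8) = -74 + (2*(-1)*(8 - 1))*(-8) = -74 + (2*(-1)*7)*(-8) = -74 - 14*(-8) = -74 + 112 = 38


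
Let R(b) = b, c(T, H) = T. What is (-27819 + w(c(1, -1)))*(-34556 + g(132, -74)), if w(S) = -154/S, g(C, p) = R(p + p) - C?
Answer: 974467428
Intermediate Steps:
g(C, p) = -C + 2*p (g(C, p) = (p + p) - C = 2*p - C = -C + 2*p)
(-27819 + w(c(1, -1)))*(-34556 + g(132, -74)) = (-27819 - 154/1)*(-34556 + (-1*132 + 2*(-74))) = (-27819 - 154*1)*(-34556 + (-132 - 148)) = (-27819 - 154)*(-34556 - 280) = -27973*(-34836) = 974467428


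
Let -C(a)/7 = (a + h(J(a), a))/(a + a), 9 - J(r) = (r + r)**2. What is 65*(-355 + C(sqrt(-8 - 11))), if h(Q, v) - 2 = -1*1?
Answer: -46605/2 + 455*I*sqrt(19)/38 ≈ -23303.0 + 52.192*I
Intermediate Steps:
J(r) = 9 - 4*r**2 (J(r) = 9 - (r + r)**2 = 9 - (2*r)**2 = 9 - 4*r**2)
h(Q, v) = 1 (h(Q, v) = 2 - 1*1 = 2 - 1 = 1)
C(a) = -7*(1 + a)/(2*a) (C(a) = -7*(a + 1)/(a + a) = -7*(1 + a)/(2*a))
65*(-355 + C(sqrt(-8 - 11))) = 65*(-355 + 7*(-1 - sqrt(-8 - 11))/(2*(sqrt(-8 - 11)))) = 65*(-355 + 7*(-1 - sqrt(-19))/(2*(sqrt(-19)))) = 65*(-355 + 7*(-1 - I*sqrt(19))/(2*((I*sqrt(19))))) = 65*(-355 + 7*(-I*sqrt(19)/19)*(-1 - I*sqrt(19))/2) = 65*(-355 - 7*I*sqrt(19)*(-1 - I*sqrt(19))/38) = -23075 - 455*I*sqrt(19)*(-1 - I*sqrt(19))/38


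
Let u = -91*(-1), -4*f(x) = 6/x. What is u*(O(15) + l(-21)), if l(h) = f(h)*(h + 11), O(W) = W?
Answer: 1300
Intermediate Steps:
f(x) = -3/(2*x)
u = 91
l(h) = -3*(11 + h)/(2*h) (l(h) = (-3/(2*h))*(h + 11) = (-3/(2*h))*(11 + h) = -3*(11 + h)/(2*h))
u*(O(15) + l(-21)) = 91*(15 + (3/2)*(-11 - 1*(-21))/(-21)) = 91*(15 + (3/2)*(-1/21)*(-11 + 21)) = 91*(15 + (3/2)*(-1/21)*10) = 91*(15 - 5/7) = 91*(100/7) = 1300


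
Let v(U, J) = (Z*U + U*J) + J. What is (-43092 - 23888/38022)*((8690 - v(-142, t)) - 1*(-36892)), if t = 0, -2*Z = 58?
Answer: -33968716751584/19011 ≈ -1.7868e+9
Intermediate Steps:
Z = -29 (Z = -½*58 = -29)
v(U, J) = J - 29*U + J*U (v(U, J) = (-29*U + U*J) + J = (-29*U + J*U) + J = J - 29*U + J*U)
(-43092 - 23888/38022)*((8690 - v(-142, t)) - 1*(-36892)) = (-43092 - 23888/38022)*((8690 - (0 - 29*(-142) + 0*(-142))) - 1*(-36892)) = (-43092 - 23888*1/38022)*((8690 - (0 + 4118 + 0)) + 36892) = (-43092 - 11944/19011)*((8690 - 1*4118) + 36892) = -819233956*((8690 - 4118) + 36892)/19011 = -819233956*(4572 + 36892)/19011 = -819233956/19011*41464 = -33968716751584/19011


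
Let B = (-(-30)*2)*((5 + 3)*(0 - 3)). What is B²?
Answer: 2073600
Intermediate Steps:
B = -1440 (B = (-6*(-10))*(8*(-3)) = 60*(-24) = -1440)
B² = (-1440)² = 2073600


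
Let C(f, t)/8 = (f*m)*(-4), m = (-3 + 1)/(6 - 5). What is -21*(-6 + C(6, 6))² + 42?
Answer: -3000522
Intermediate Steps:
m = -2 (m = -2/1 = -2*1 = -2)
C(f, t) = 64*f (C(f, t) = 8*((f*(-2))*(-4)) = 8*(-2*f*(-4)) = 8*(8*f) = 64*f)
-21*(-6 + C(6, 6))² + 42 = -21*(-6 + 64*6)² + 42 = -21*(-6 + 384)² + 42 = -21*378² + 42 = -21*142884 + 42 = -3000564 + 42 = -3000522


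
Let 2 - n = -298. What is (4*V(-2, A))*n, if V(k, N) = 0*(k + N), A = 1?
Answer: 0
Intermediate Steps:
n = 300 (n = 2 - 1*(-298) = 2 + 298 = 300)
V(k, N) = 0 (V(k, N) = 0*(N + k) = 0)
(4*V(-2, A))*n = (4*0)*300 = 0*300 = 0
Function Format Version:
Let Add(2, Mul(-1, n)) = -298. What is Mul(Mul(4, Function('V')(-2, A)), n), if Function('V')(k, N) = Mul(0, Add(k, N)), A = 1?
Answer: 0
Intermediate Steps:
n = 300 (n = Add(2, Mul(-1, -298)) = Add(2, 298) = 300)
Function('V')(k, N) = 0 (Function('V')(k, N) = Mul(0, Add(N, k)) = 0)
Mul(Mul(4, Function('V')(-2, A)), n) = Mul(Mul(4, 0), 300) = Mul(0, 300) = 0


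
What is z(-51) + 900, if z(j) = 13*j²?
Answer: 34713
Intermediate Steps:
z(-51) + 900 = 13*(-51)² + 900 = 13*2601 + 900 = 33813 + 900 = 34713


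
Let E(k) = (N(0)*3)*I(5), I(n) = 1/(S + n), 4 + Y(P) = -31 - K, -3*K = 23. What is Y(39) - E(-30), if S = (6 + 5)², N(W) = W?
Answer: -82/3 ≈ -27.333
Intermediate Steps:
K = -23/3 (K = -⅓*23 = -23/3 ≈ -7.6667)
Y(P) = -82/3 (Y(P) = -4 + (-31 - 1*(-23/3)) = -4 + (-31 + 23/3) = -4 - 70/3 = -82/3)
S = 121 (S = 11² = 121)
I(n) = 1/(121 + n)
E(k) = 0 (E(k) = (0*3)/(121 + 5) = 0/126 = 0*(1/126) = 0)
Y(39) - E(-30) = -82/3 - 1*0 = -82/3 + 0 = -82/3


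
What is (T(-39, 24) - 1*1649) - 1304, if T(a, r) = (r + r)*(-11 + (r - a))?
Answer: -457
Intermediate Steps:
T(a, r) = 2*r*(-11 + r - a) (T(a, r) = (2*r)*(-11 + r - a) = 2*r*(-11 + r - a))
(T(-39, 24) - 1*1649) - 1304 = (2*24*(-11 + 24 - 1*(-39)) - 1*1649) - 1304 = (2*24*(-11 + 24 + 39) - 1649) - 1304 = (2*24*52 - 1649) - 1304 = (2496 - 1649) - 1304 = 847 - 1304 = -457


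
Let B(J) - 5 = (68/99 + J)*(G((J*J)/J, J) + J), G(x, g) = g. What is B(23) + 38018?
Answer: 3872147/99 ≈ 39113.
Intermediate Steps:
B(J) = 5 + 2*J*(68/99 + J) (B(J) = 5 + (68/99 + J)*(J + J) = 5 + (68*(1/99) + J)*(2*J) = 5 + (68/99 + J)*(2*J) = 5 + 2*J*(68/99 + J))
B(23) + 38018 = (5 + 2*23² + (136/99)*23) + 38018 = (5 + 2*529 + 3128/99) + 38018 = (5 + 1058 + 3128/99) + 38018 = 108365/99 + 38018 = 3872147/99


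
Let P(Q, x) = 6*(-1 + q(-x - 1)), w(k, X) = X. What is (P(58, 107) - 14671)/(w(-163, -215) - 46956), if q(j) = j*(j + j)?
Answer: -125291/47171 ≈ -2.6561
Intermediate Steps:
q(j) = 2*j² (q(j) = j*(2*j) = 2*j²)
P(Q, x) = -6 + 12*(-1 - x)² (P(Q, x) = 6*(-1 + 2*(-x - 1)²) = 6*(-1 + 2*(-1 - x)²) = -6 + 12*(-1 - x)²)
(P(58, 107) - 14671)/(w(-163, -215) - 46956) = ((-6 + 12*(1 + 107)²) - 14671)/(-215 - 46956) = ((-6 + 12*108²) - 14671)/(-47171) = ((-6 + 12*11664) - 14671)*(-1/47171) = ((-6 + 139968) - 14671)*(-1/47171) = (139962 - 14671)*(-1/47171) = 125291*(-1/47171) = -125291/47171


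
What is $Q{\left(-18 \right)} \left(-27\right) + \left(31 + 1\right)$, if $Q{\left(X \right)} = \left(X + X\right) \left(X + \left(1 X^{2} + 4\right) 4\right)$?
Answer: $1257800$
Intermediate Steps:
$Q{\left(X \right)} = 2 X \left(16 + X + 4 X^{2}\right)$ ($Q{\left(X \right)} = 2 X \left(X + \left(X^{2} + 4\right) 4\right) = 2 X \left(X + \left(4 + X^{2}\right) 4\right) = 2 X \left(X + \left(16 + 4 X^{2}\right)\right) = 2 X \left(16 + X + 4 X^{2}\right)$)
$Q{\left(-18 \right)} \left(-27\right) + \left(31 + 1\right) = 2 \left(-18\right) \left(16 - 18 + 4 \left(-18\right)^{2}\right) \left(-27\right) + \left(31 + 1\right) = 2 \left(-18\right) \left(16 - 18 + 4 \cdot 324\right) \left(-27\right) + 32 = 2 \left(-18\right) \left(16 - 18 + 1296\right) \left(-27\right) + 32 = 2 \left(-18\right) 1294 \left(-27\right) + 32 = \left(-46584\right) \left(-27\right) + 32 = 1257768 + 32 = 1257800$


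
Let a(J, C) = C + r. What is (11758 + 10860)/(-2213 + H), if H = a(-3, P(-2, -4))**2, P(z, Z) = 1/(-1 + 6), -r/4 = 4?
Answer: -282725/24542 ≈ -11.520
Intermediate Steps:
r = -16 (r = -4*4 = -16)
P(z, Z) = 1/5
a(J, C) = -16 + C (a(J, C) = C - 16 = -16 + C)
H = 6241/25 (H = (-16 + 1/5)**2 = (-79/5)**2 = 6241/25 ≈ 249.64)
(11758 + 10860)/(-2213 + H) = (11758 + 10860)/(-2213 + 6241/25) = 22618/(-49084/25) = 22618*(-25/49084) = -282725/24542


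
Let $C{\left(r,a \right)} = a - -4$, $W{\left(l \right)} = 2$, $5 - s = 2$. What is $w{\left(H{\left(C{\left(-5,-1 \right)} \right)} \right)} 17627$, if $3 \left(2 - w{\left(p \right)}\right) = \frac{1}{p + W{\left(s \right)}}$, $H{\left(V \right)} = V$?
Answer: $\frac{511183}{15} \approx 34079.0$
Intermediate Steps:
$s = 3$ ($s = 5 - 2 = 3$)
$C{\left(r,a \right)} = 4 + a$ ($C{\left(r,a \right)} = a + 4 = 4 + a$)
$w{\left(p \right)} = 2 - \frac{1}{3 \left(2 + p\right)}$ ($w{\left(p \right)} = 2 - \frac{1}{3 \left(p + 2\right)} = 2 - \frac{1}{3 \left(2 + p\right)}$)
$w{\left(H{\left(C{\left(-5,-1 \right)} \right)} \right)} 17627 = \frac{11 + 6 \left(4 - 1\right)}{3 \left(2 + \left(4 - 1\right)\right)} 17627 = \frac{11 + 6 \cdot 3}{3 \left(2 + 3\right)} 17627 = \frac{11 + 18}{3 \cdot 5} \cdot 17627 = \frac{1}{3} \cdot \frac{1}{5} \cdot 29 \cdot 17627 = \frac{29}{15} \cdot 17627 = \frac{511183}{15}$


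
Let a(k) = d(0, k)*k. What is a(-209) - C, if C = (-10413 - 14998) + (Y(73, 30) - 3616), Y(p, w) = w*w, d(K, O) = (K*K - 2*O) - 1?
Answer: -59026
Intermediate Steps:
d(K, O) = -1 + K² - 2*O (d(K, O) = (K² - 2*O) - 1 = -1 + K² - 2*O)
Y(p, w) = w²
a(k) = k*(-1 - 2*k) (a(k) = (-1 + 0² - 2*k)*k = (-1 + 0 - 2*k)*k = (-1 - 2*k)*k = k*(-1 - 2*k))
C = -28127 (C = (-10413 - 14998) + (30² - 3616) = -25411 + (900 - 3616) = -25411 - 2716 = -28127)
a(-209) - C = -1*(-209)*(1 + 2*(-209)) - 1*(-28127) = -1*(-209)*(1 - 418) + 28127 = -1*(-209)*(-417) + 28127 = -87153 + 28127 = -59026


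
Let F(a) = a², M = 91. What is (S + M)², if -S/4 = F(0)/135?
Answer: 8281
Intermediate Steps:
S = 0 (S = -4*0²/135 = -0/135 = -4*0 = 0)
(S + M)² = (0 + 91)² = 91² = 8281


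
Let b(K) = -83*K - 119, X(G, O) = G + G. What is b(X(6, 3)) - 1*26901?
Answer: -28016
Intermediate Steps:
X(G, O) = 2*G
b(K) = -119 - 83*K
b(X(6, 3)) - 1*26901 = (-119 - 166*6) - 1*26901 = (-119 - 83*12) - 26901 = (-119 - 996) - 26901 = -1115 - 26901 = -28016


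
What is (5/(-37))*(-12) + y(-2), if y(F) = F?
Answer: -14/37 ≈ -0.37838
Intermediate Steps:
(5/(-37))*(-12) + y(-2) = (5/(-37))*(-12) - 2 = (5*(-1/37))*(-12) - 2 = -5/37*(-12) - 2 = 60/37 - 2 = -14/37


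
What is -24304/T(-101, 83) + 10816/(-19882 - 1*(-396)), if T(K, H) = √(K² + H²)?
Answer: -5408/9743 - 12152*√17090/8545 ≈ -186.47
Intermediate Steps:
T(K, H) = √(H² + K²)
-24304/T(-101, 83) + 10816/(-19882 - 1*(-396)) = -24304/√(83² + (-101)²) + 10816/(-19882 - 1*(-396)) = -24304/√(6889 + 10201) + 10816/(-19882 + 396) = -24304*√17090/17090 + 10816/(-19486) = -12152*√17090/8545 + 10816*(-1/19486) = -12152*√17090/8545 - 5408/9743 = -5408/9743 - 12152*√17090/8545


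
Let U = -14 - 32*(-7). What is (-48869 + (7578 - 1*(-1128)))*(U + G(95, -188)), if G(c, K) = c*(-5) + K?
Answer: 18193839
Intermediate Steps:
G(c, K) = K - 5*c (G(c, K) = -5*c + K = K - 5*c)
U = 210 (U = -14 + 224 = 210)
(-48869 + (7578 - 1*(-1128)))*(U + G(95, -188)) = (-48869 + (7578 - 1*(-1128)))*(210 + (-188 - 5*95)) = (-48869 + (7578 + 1128))*(210 + (-188 - 475)) = (-48869 + 8706)*(210 - 663) = -40163*(-453) = 18193839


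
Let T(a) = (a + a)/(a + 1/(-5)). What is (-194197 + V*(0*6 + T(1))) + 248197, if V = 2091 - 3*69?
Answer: 58710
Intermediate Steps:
T(a) = 2*a/(-1/5 + a) (T(a) = (2*a)/(a - 1/5) = (2*a)/(-1/5 + a) = 2*a/(-1/5 + a))
V = 1884 (V = 2091 - 207 = 1884)
(-194197 + V*(0*6 + T(1))) + 248197 = (-194197 + 1884*(0*6 + 10*1/(-1 + 5*1))) + 248197 = (-194197 + 1884*(0 + 10*1/(-1 + 5))) + 248197 = (-194197 + 1884*(0 + 10*1/4)) + 248197 = (-194197 + 1884*(0 + 10*1*(1/4))) + 248197 = (-194197 + 1884*(0 + 5/2)) + 248197 = (-194197 + 1884*(5/2)) + 248197 = (-194197 + 4710) + 248197 = -189487 + 248197 = 58710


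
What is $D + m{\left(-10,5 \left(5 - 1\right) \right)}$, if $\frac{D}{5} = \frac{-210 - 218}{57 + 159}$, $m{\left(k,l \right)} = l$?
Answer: $\frac{545}{54} \approx 10.093$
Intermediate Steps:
$D = - \frac{535}{54}$ ($D = 5 \frac{-210 - 218}{57 + 159} = 5 \left(- \frac{428}{216}\right) = 5 \left(\left(-428\right) \frac{1}{216}\right) = 5 \left(- \frac{107}{54}\right) = - \frac{535}{54} \approx -9.9074$)
$D + m{\left(-10,5 \left(5 - 1\right) \right)} = - \frac{535}{54} + 5 \left(5 - 1\right) = - \frac{535}{54} + 5 \cdot 4 = - \frac{535}{54} + 20 = \frac{545}{54}$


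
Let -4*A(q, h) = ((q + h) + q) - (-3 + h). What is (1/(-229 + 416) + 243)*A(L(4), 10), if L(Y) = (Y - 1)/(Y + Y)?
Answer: -340815/1496 ≈ -227.82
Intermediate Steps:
L(Y) = (-1 + Y)/(2*Y) (L(Y) = (-1 + Y)/((2*Y)) = (-1 + Y)*(1/(2*Y)) = (-1 + Y)/(2*Y))
A(q, h) = -3/4 - q/2 (A(q, h) = -(((q + h) + q) - (-3 + h))/4 = -(((h + q) + q) + (3 - h))/4 = -((h + 2*q) + (3 - h))/4 = -(3 + 2*q)/4 = -3/4 - q/2)
(1/(-229 + 416) + 243)*A(L(4), 10) = (1/(-229 + 416) + 243)*(-3/4 - (-1 + 4)/(4*4)) = (1/187 + 243)*(-3/4 - 3/(4*4)) = (1/187 + 243)*(-3/4 - 1/2*3/8) = 45442*(-3/4 - 3/16)/187 = (45442/187)*(-15/16) = -340815/1496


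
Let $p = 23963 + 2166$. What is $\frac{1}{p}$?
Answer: $\frac{1}{26129} \approx 3.8272 \cdot 10^{-5}$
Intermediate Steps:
$p = 26129$
$\frac{1}{p} = \frac{1}{26129}$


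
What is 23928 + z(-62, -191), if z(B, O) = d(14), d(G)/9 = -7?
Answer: 23865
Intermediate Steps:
d(G) = -63 (d(G) = 9*(-7) = -63)
z(B, O) = -63
23928 + z(-62, -191) = 23928 - 63 = 23865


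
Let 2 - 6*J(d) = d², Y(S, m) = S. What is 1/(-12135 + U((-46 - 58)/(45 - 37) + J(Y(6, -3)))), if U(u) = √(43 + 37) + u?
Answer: -109383/1329403801 - 36*√5/1329403801 ≈ -8.2340e-5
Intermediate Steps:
J(d) = ⅓ - d²/6
U(u) = u + 4*√5 (U(u) = √80 + u = 4*√5 + u = u + 4*√5)
1/(-12135 + U((-46 - 58)/(45 - 37) + J(Y(6, -3)))) = 1/(-12135 + (((-46 - 58)/(45 - 37) + (⅓ - ⅙*6²)) + 4*√5)) = 1/(-12135 + ((-104/8 + (⅓ - ⅙*36)) + 4*√5)) = 1/(-12135 + ((-104*⅛ + (⅓ - 6)) + 4*√5)) = 1/(-12135 + ((-13 - 17/3) + 4*√5)) = 1/(-12135 + (-56/3 + 4*√5)) = 1/(-36461/3 + 4*√5)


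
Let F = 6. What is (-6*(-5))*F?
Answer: 180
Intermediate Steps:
(-6*(-5))*F = -6*(-5)*6 = 30*6 = 180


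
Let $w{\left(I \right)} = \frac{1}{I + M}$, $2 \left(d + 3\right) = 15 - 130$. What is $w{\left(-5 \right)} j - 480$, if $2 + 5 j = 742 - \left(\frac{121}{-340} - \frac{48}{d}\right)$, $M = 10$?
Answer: $- \frac{463254399}{1028500} \approx -450.42$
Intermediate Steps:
$d = - \frac{121}{2}$ ($d = -3 + \frac{15 - 130}{2} = -3 + \frac{1}{2} \left(-115\right) = -3 - \frac{115}{2} = - \frac{121}{2} \approx -60.5$)
$j = \frac{30425601}{205700}$ ($j = - \frac{2}{5} + \frac{742 - \left(\frac{121}{-340} - \frac{48}{- \frac{121}{2}}\right)}{5} = - \frac{2}{5} + \frac{742 - \left(121 \left(- \frac{1}{340}\right) - - \frac{96}{121}\right)}{5} = - \frac{2}{5} + \frac{742 - \left(- \frac{121}{340} + \frac{96}{121}\right)}{5} = - \frac{2}{5} + \frac{742 - \frac{17999}{41140}}{5} = - \frac{2}{5} + \frac{1}{5} \cdot \frac{30507881}{41140} = - \frac{2}{5} + \frac{30507881}{205700} = \frac{30425601}{205700} \approx 147.91$)
$w{\left(I \right)} = \frac{1}{10 + I}$ ($w{\left(I \right)} = \frac{1}{I + 10} = \frac{1}{10 + I}$)
$w{\left(-5 \right)} j - 480 = \frac{1}{10 - 5} \cdot \frac{30425601}{205700} - 480 = \frac{1}{5} \cdot \frac{30425601}{205700} - 480 = \frac{30425601}{1028500} - 480 = - \frac{463254399}{1028500}$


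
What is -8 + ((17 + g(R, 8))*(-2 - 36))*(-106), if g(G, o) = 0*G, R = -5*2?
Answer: 68468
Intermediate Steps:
R = -10
g(G, o) = 0
-8 + ((17 + g(R, 8))*(-2 - 36))*(-106) = -8 + ((17 + 0)*(-2 - 36))*(-106) = -8 + (17*(-38))*(-106) = -8 - 646*(-106) = -8 + 68476 = 68468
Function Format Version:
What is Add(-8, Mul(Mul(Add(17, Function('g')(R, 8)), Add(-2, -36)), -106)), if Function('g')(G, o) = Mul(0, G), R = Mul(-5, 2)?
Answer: 68468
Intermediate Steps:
R = -10
Function('g')(G, o) = 0
Add(-8, Mul(Mul(Add(17, Function('g')(R, 8)), Add(-2, -36)), -106)) = Add(-8, Mul(Mul(Add(17, 0), Add(-2, -36)), -106)) = Add(-8, Mul(Mul(17, -38), -106)) = Add(-8, Mul(-646, -106)) = Add(-8, 68476) = 68468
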